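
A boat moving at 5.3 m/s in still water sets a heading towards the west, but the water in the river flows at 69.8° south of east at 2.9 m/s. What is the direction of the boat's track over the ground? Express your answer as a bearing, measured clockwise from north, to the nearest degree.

Taking east as x and north as y: velocity relative to the water = (-5.300, 0.000) m/s; the water relative to ground = (1.001, -2.722) m/s.
Velocity relative to ground = (-5.300, 0.000) + (1.001, -2.722) = (-4.299, -2.722) m/s.
Bearing = atan2(-4.30, -2.72) = 237.66° clockwise from north.

238°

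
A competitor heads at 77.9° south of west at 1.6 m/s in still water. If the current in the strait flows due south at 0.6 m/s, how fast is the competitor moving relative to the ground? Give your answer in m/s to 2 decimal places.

Taking east as x and north as y: velocity relative to the water = (-0.335, -1.564) m/s; the water relative to ground = (0.000, -0.600) m/s.
Velocity relative to ground = (-0.335, -1.564) + (0.000, -0.600) = (-0.335, -2.164) m/s.
Speed = |(-0.335, -2.164)| = 2.190 m/s.

2.19 m/s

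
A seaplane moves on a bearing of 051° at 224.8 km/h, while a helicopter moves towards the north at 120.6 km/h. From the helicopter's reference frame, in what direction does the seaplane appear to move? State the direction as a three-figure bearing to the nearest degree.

083°

Taking east as x and north as y: seaplane velocity = (174.702, 141.471) km/h; helicopter velocity = (0.000, 120.600) km/h.
Velocity of seaplane relative to helicopter = (174.702, 141.471) − (0.000, 120.600) = (174.702, 20.871) km/h.
Bearing = atan2(174.70, 20.87) = 83.19° clockwise from north.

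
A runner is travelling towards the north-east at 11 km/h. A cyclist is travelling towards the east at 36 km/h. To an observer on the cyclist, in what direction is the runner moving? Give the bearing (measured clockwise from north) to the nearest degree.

Taking east as x and north as y: runner velocity = (7.778, 7.778) km/h; cyclist velocity = (36.000, 0.000) km/h.
Velocity of runner relative to cyclist = (7.778, 7.778) − (36.000, 0.000) = (-28.222, 7.778) km/h.
Bearing = atan2(-28.22, 7.78) = 285.41° clockwise from north.

285°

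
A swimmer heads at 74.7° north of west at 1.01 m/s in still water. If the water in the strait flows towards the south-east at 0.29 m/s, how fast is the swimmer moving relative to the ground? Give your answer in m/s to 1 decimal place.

0.8 m/s

Taking east as x and north as y: velocity relative to the water = (-0.267, 0.974) m/s; the water relative to ground = (0.205, -0.205) m/s.
Velocity relative to ground = (-0.267, 0.974) + (0.205, -0.205) = (-0.061, 0.769) m/s.
Speed = |(-0.061, 0.769)| = 0.772 m/s.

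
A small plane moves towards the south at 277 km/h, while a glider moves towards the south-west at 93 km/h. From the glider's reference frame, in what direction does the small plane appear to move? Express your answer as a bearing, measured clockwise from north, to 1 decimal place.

Taking east as x and north as y: small plane velocity = (0.000, -277.000) km/h; glider velocity = (-65.761, -65.761) km/h.
Velocity of small plane relative to glider = (0.000, -277.000) − (-65.761, -65.761) = (65.761, -211.239) km/h.
Bearing = atan2(65.76, -211.24) = 162.71° clockwise from north.

162.7°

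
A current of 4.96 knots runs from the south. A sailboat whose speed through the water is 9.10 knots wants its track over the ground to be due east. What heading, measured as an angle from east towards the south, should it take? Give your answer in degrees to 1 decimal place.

The current pushes perpendicular to the desired track; the heading must have a component into the current equal to 4.96 knots: 9.10 sin θ = 4.96.
sin θ = 0.5451, so θ = 33.028°.

33.0°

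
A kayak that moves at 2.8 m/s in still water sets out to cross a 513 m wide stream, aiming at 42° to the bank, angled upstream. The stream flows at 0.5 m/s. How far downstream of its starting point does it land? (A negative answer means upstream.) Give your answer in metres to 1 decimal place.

Perpendicular speed = 1.874 m/s; crossing time = 513 / 1.874 = 273.809 s.
Net downstream speed = -1.581 m/s.
Drift = -1.581 × 273.809 = -432.839 m (upstream).

-432.8 m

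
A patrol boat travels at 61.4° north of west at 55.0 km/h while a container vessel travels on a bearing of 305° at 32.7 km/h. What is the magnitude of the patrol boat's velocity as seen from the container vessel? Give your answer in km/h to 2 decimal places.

29.54 km/h

Taking east as x and north as y: patrol boat velocity = (-26.328, 48.289) km/h; container vessel velocity = (-26.786, 18.756) km/h.
Velocity of patrol boat relative to container vessel = (-26.328, 48.289) − (-26.786, 18.756) = (0.458, 29.533) km/h.
Magnitude = |(0.458, 29.533)| = 29.537 km/h.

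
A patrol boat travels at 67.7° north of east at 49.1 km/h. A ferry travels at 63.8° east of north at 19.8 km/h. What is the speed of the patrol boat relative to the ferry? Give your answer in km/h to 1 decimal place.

Taking east as x and north as y: patrol boat velocity = (18.631, 45.428) km/h; ferry velocity = (17.766, 8.742) km/h.
Velocity of patrol boat relative to ferry = (18.631, 45.428) − (17.766, 8.742) = (0.866, 36.686) km/h.
Magnitude = |(0.866, 36.686)| = 36.696 km/h.

36.7 km/h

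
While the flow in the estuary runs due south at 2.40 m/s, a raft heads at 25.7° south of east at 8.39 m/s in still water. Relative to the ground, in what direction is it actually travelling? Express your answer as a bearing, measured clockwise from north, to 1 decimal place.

Taking east as x and north as y: velocity relative to the water = (7.560, -3.638) m/s; the water relative to ground = (0.000, -2.400) m/s.
Velocity relative to ground = (7.560, -3.638) + (0.000, -2.400) = (7.560, -6.038) m/s.
Bearing = atan2(7.56, -6.04) = 128.62° clockwise from north.

128.6°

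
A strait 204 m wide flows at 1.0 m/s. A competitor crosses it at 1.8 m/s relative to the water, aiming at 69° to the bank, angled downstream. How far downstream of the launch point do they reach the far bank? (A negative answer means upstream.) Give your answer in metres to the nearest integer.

200 m

Perpendicular speed = 1.680 m/s; crossing time = 204 / 1.680 = 121.396 s.
Net downstream speed = 1.645 m/s.
Drift = 1.645 × 121.396 = 199.705 m (downstream).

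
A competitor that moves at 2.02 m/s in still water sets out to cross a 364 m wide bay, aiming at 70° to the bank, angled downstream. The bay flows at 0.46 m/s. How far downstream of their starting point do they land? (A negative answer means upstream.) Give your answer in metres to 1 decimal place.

Perpendicular speed = 1.898 m/s; crossing time = 364 / 1.898 = 191.763 s.
Net downstream speed = 1.151 m/s.
Drift = 1.151 × 191.763 = 220.696 m (downstream).

220.7 m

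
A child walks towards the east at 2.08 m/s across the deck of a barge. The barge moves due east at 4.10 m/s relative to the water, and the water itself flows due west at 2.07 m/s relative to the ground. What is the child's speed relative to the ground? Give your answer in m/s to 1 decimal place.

In east/north components (m/s): child relative to barge = (2.080, 0.000); barge relative to water = (4.100, 0.000); water relative to ground = (-2.070, 0.000).
Sum = (4.110, 0.000) m/s.
Speed = |(4.110, 0.000)| = 4.110 m/s.

4.1 m/s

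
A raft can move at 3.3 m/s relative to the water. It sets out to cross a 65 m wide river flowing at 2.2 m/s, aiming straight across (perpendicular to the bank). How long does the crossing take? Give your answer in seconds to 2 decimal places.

19.70 s

The component of the raft's velocity perpendicular to the bank is 3.3 m/s.
Only the cross-stream component determines the crossing time; the current contributes nothing perpendicular to the bank.
Time = 65 / 3.300 = 19.697 s.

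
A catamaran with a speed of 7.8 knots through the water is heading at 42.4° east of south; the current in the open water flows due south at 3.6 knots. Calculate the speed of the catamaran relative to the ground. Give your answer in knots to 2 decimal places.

10.74 knots

Taking east as x and north as y: velocity relative to the water = (5.260, -5.760) knots; the water relative to ground = (0.000, -3.600) knots.
Velocity relative to ground = (5.260, -5.760) + (0.000, -3.600) = (5.260, -9.360) knots.
Speed = |(5.260, -9.360)| = 10.736 knots.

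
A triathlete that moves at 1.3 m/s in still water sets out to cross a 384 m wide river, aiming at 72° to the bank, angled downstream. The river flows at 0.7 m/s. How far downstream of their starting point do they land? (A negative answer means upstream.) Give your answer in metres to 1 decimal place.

Perpendicular speed = 1.236 m/s; crossing time = 384 / 1.236 = 310.586 s.
Net downstream speed = 1.102 m/s.
Drift = 1.102 × 310.586 = 342.179 m (downstream).

342.2 m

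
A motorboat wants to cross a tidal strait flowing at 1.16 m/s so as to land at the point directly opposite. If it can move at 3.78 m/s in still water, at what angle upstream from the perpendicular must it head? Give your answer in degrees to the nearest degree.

18°

To cancel the current, the upstream component of the motorboat's velocity must equal the flow: 3.78 sin θ = 1.16.
sin θ = 1.16 / 3.78 = 0.3069.
θ = arcsin(0.3069) = 17.871°.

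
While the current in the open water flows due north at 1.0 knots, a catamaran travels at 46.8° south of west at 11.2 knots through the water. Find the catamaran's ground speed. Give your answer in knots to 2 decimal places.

Taking east as x and north as y: velocity relative to the water = (-7.667, -8.164) knots; the water relative to ground = (0.000, 1.000) knots.
Velocity relative to ground = (-7.667, -8.164) + (0.000, 1.000) = (-7.667, -7.164) knots.
Speed = |(-7.667, -7.164)| = 10.493 knots.

10.49 knots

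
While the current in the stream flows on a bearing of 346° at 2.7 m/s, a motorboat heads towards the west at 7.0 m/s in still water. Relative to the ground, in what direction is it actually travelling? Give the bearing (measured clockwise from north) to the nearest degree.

289°

Taking east as x and north as y: velocity relative to the water = (-7.000, 0.000) m/s; the water relative to ground = (-0.653, 2.620) m/s.
Velocity relative to ground = (-7.000, 0.000) + (-0.653, 2.620) = (-7.653, 2.620) m/s.
Bearing = atan2(-7.65, 2.62) = 288.90° clockwise from north.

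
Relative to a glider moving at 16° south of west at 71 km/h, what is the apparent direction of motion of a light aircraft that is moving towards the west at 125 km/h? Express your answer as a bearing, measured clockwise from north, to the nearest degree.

289°

Taking east as x and north as y: light aircraft velocity = (-125.000, 0.000) km/h; glider velocity = (-68.250, -19.570) km/h.
Velocity of light aircraft relative to glider = (-125.000, 0.000) − (-68.250, -19.570) = (-56.750, 19.570) km/h.
Bearing = atan2(-56.75, 19.57) = 289.03° clockwise from north.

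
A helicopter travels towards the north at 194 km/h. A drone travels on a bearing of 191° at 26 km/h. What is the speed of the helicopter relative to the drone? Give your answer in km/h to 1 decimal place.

Taking east as x and north as y: helicopter velocity = (0.000, 194.000) km/h; drone velocity = (-4.961, -25.522) km/h.
Velocity of helicopter relative to drone = (0.000, 194.000) − (-4.961, -25.522) = (4.961, 219.522) km/h.
Magnitude = |(4.961, 219.522)| = 219.578 km/h.

219.6 km/h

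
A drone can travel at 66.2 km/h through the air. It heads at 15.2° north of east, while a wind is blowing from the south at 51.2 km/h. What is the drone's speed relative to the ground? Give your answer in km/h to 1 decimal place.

93.7 km/h

Taking east as x and north as y: velocity relative to the air = (63.884, 17.357) km/h; the air relative to ground = (0.000, 51.200) km/h.
Velocity relative to ground = (63.884, 17.357) + (0.000, 51.200) = (63.884, 68.557) km/h.
Speed = |(63.884, 68.557)| = 93.708 km/h.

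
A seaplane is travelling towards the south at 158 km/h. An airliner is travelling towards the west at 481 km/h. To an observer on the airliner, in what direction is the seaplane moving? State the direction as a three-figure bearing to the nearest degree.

108°

Taking east as x and north as y: seaplane velocity = (0.000, -158.000) km/h; airliner velocity = (-481.000, 0.000) km/h.
Velocity of seaplane relative to airliner = (0.000, -158.000) − (-481.000, 0.000) = (481.000, -158.000) km/h.
Bearing = atan2(481.00, -158.00) = 108.18° clockwise from north.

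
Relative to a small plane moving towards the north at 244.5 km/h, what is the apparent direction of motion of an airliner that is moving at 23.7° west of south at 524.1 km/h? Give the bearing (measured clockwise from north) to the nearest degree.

Taking east as x and north as y: airliner velocity = (-210.661, -479.899) km/h; small plane velocity = (0.000, 244.500) km/h.
Velocity of airliner relative to small plane = (-210.661, -479.899) − (0.000, 244.500) = (-210.661, -724.399) km/h.
Bearing = atan2(-210.66, -724.40) = 196.21° clockwise from north.

196°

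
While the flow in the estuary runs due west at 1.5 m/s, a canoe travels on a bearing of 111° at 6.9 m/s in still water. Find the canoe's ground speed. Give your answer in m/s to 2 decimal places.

Taking east as x and north as y: velocity relative to the water = (6.442, -2.473) m/s; the water relative to ground = (-1.500, 0.000) m/s.
Velocity relative to ground = (6.442, -2.473) + (-1.500, 0.000) = (4.942, -2.473) m/s.
Speed = |(4.942, -2.473)| = 5.526 m/s.

5.53 m/s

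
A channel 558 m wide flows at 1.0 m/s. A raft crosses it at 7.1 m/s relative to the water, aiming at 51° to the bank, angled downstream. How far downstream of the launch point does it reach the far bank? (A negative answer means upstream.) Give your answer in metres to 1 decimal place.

Perpendicular speed = 5.518 m/s; crossing time = 558 / 5.518 = 101.128 s.
Net downstream speed = 5.468 m/s.
Drift = 5.468 × 101.128 = 552.988 m (downstream).

553.0 m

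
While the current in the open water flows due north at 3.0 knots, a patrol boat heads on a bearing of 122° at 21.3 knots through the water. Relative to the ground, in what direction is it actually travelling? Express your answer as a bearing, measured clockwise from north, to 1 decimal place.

114.6°

Taking east as x and north as y: velocity relative to the water = (18.063, -11.287) knots; the water relative to ground = (0.000, 3.000) knots.
Velocity relative to ground = (18.063, -11.287) + (0.000, 3.000) = (18.063, -8.287) knots.
Bearing = atan2(18.06, -8.29) = 114.65° clockwise from north.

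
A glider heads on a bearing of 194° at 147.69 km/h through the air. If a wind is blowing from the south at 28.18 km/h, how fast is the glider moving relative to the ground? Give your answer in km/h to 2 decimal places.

Taking east as x and north as y: velocity relative to the air = (-35.729, -143.303) km/h; the air relative to ground = (0.000, 28.180) km/h.
Velocity relative to ground = (-35.729, -143.303) + (0.000, 28.180) = (-35.729, -115.123) km/h.
Speed = |(-35.729, -115.123)| = 120.540 km/h.

120.54 km/h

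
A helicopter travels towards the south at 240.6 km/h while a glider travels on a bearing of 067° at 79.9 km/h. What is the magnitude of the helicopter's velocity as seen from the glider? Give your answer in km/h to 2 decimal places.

281.59 km/h

Taking east as x and north as y: helicopter velocity = (0.000, -240.600) km/h; glider velocity = (73.548, 31.219) km/h.
Velocity of helicopter relative to glider = (0.000, -240.600) − (73.548, 31.219) = (-73.548, -271.819) km/h.
Magnitude = |(-73.548, -271.819)| = 281.594 km/h.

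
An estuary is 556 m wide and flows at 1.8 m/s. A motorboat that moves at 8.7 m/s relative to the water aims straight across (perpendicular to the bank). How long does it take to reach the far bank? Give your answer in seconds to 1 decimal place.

63.9 s

The component of the motorboat's velocity perpendicular to the bank is 8.7 m/s.
Only the cross-stream component determines the crossing time; the current contributes nothing perpendicular to the bank.
Time = 556 / 8.700 = 63.908 s.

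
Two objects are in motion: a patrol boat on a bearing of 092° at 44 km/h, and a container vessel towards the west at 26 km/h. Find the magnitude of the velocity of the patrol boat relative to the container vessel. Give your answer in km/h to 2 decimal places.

Taking east as x and north as y: patrol boat velocity = (43.973, -1.536) km/h; container vessel velocity = (-26.000, 0.000) km/h.
Velocity of patrol boat relative to container vessel = (43.973, -1.536) − (-26.000, 0.000) = (69.973, -1.536) km/h.
Magnitude = |(69.973, -1.536)| = 69.990 km/h.

69.99 km/h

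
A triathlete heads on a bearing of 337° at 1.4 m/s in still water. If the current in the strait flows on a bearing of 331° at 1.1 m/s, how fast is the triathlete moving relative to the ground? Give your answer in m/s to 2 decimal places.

2.50 m/s

Taking east as x and north as y: velocity relative to the water = (-0.547, 1.289) m/s; the water relative to ground = (-0.533, 0.962) m/s.
Velocity relative to ground = (-0.547, 1.289) + (-0.533, 0.962) = (-1.080, 2.251) m/s.
Speed = |(-1.080, 2.251)| = 2.497 m/s.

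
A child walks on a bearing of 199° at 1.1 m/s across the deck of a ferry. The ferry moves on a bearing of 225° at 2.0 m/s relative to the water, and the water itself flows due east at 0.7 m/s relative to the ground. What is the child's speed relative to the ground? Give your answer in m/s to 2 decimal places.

In east/north components (m/s): child relative to ferry = (-0.358, -1.040); ferry relative to water = (-1.414, -1.414); water relative to ground = (0.700, 0.000).
Sum = (-1.072, -2.454) m/s.
Speed = |(-1.072, -2.454)| = 2.678 m/s.

2.68 m/s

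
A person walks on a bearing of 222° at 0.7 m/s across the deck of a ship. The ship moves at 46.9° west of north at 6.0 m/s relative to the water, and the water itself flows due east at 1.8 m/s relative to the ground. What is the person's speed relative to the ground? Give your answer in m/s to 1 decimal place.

4.7 m/s

In east/north components (m/s): person relative to ship = (-0.468, -0.520); ship relative to water = (-4.381, 4.100); water relative to ground = (1.800, 0.000).
Sum = (-3.049, 3.579) m/s.
Speed = |(-3.049, 3.579)| = 4.702 m/s.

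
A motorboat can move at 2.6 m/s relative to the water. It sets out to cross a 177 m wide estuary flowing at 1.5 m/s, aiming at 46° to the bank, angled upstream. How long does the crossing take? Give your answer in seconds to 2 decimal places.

The component of the motorboat's velocity perpendicular to the bank is 2.6 × sin 46° = 1.870 m/s.
The current is parallel to the bank, so it does not affect the crossing time.
Time = 177 / 1.870 = 94.638 s.

94.64 s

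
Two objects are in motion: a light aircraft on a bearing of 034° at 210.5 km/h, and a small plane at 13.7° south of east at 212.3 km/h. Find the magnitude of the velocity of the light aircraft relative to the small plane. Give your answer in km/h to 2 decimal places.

241.61 km/h

Taking east as x and north as y: light aircraft velocity = (117.710, 174.512) km/h; small plane velocity = (206.260, -50.281) km/h.
Velocity of light aircraft relative to small plane = (117.710, 174.512) − (206.260, -50.281) = (-88.550, 224.793) km/h.
Magnitude = |(-88.550, 224.793)| = 241.605 km/h.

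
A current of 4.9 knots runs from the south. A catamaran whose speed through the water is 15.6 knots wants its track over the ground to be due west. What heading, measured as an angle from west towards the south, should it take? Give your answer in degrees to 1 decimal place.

The current pushes perpendicular to the desired track; the heading must have a component into the current equal to 4.9 knots: 15.6 sin θ = 4.9.
sin θ = 0.3141, so θ = 18.307°.

18.3°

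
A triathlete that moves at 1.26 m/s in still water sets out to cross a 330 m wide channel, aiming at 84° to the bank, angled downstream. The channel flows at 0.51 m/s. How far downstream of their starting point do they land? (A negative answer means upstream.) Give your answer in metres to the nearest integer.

Perpendicular speed = 1.253 m/s; crossing time = 330 / 1.253 = 263.347 s.
Net downstream speed = 0.642 m/s.
Drift = 0.642 × 263.347 = 168.992 m (downstream).

169 m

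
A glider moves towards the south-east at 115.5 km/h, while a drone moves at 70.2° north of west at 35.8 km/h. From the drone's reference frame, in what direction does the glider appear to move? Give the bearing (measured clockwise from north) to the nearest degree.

Taking east as x and north as y: glider velocity = (81.671, -81.671) km/h; drone velocity = (-12.127, 33.684) km/h.
Velocity of glider relative to drone = (81.671, -81.671) − (-12.127, 33.684) = (93.798, -115.354) km/h.
Bearing = atan2(93.80, -115.35) = 140.88° clockwise from north.

141°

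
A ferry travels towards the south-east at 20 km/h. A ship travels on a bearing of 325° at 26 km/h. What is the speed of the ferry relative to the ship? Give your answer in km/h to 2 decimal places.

45.83 km/h

Taking east as x and north as y: ferry velocity = (14.142, -14.142) km/h; ship velocity = (-14.913, 21.298) km/h.
Velocity of ferry relative to ship = (14.142, -14.142) − (-14.913, 21.298) = (29.055, -35.440) km/h.
Magnitude = |(29.055, -35.440)| = 45.828 km/h.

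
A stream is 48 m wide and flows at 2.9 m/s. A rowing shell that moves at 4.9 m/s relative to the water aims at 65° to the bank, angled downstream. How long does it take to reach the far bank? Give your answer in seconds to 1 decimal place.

The component of the rowing shell's velocity perpendicular to the bank is 4.9 × sin 65° = 4.441 m/s.
Only the cross-stream component determines the crossing time; the current contributes nothing perpendicular to the bank.
Time = 48 / 4.441 = 10.809 s.

10.8 s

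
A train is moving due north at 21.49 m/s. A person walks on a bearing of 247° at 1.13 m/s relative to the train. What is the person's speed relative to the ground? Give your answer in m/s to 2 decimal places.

Taking east as x and north as y: train velocity = (0.000, 21.490) m/s; person velocity relative to train = (-1.040, -0.442) m/s.
Velocity relative to ground = (0.000, 21.490) + (-1.040, -0.442) = (-1.040, 21.048) m/s.
Speed = |(-1.040, 21.048)| = 21.074 m/s.

21.07 m/s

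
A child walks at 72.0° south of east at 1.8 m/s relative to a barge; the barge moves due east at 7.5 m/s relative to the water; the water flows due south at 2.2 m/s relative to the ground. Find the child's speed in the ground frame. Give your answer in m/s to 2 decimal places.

8.96 m/s

In east/north components (m/s): child relative to barge = (0.556, -1.712); barge relative to water = (7.500, 0.000); water relative to ground = (0.000, -2.200).
Sum = (8.056, -3.912) m/s.
Speed = |(8.056, -3.912)| = 8.956 m/s.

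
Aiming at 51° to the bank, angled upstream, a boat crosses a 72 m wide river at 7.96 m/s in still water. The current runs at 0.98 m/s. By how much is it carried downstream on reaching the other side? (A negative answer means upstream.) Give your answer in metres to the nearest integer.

-47 m

Perpendicular speed = 6.186 m/s; crossing time = 72 / 6.186 = 11.639 s.
Net downstream speed = -4.029 m/s.
Drift = -4.029 × 11.639 = -46.898 m (upstream).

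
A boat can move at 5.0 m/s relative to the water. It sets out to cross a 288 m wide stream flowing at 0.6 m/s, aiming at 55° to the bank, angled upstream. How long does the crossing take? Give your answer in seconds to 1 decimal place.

The component of the boat's velocity perpendicular to the bank is 5.0 × sin 55° = 4.096 m/s.
The flow acts along the bank and has no component across it.
Time = 288 / 4.096 = 70.317 s.

70.3 s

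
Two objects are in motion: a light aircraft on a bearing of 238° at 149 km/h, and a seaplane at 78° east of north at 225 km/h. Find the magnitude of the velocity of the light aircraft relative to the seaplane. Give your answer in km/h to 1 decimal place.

Taking east as x and north as y: light aircraft velocity = (-126.359, -78.958) km/h; seaplane velocity = (220.083, 46.780) km/h.
Velocity of light aircraft relative to seaplane = (-126.359, -78.958) − (220.083, 46.780) = (-346.442, -125.738) km/h.
Magnitude = |(-346.442, -125.738)| = 368.554 km/h.

368.6 km/h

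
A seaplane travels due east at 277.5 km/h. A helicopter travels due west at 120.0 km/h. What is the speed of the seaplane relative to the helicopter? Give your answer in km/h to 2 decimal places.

397.50 km/h

Taking east as x and north as y: seaplane velocity = (277.500, 0.000) km/h; helicopter velocity = (-120.000, 0.000) km/h.
Velocity of seaplane relative to helicopter = (277.500, 0.000) − (-120.000, 0.000) = (397.500, 0.000) km/h.
Magnitude = |(397.500, 0.000)| = 397.500 km/h.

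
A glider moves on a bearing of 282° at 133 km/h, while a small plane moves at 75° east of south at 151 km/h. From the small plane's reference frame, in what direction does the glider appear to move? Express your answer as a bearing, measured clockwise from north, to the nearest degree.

284°

Taking east as x and north as y: glider velocity = (-130.094, 27.652) km/h; small plane velocity = (145.855, -39.082) km/h.
Velocity of glider relative to small plane = (-130.094, 27.652) − (145.855, -39.082) = (-275.948, 66.734) km/h.
Bearing = atan2(-275.95, 66.73) = 283.60° clockwise from north.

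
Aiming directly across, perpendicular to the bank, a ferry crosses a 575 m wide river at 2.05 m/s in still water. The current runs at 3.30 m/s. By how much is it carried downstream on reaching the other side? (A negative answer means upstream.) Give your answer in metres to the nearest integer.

926 m

Perpendicular speed = 2.050 m/s; crossing time = 575 / 2.050 = 280.488 s.
Net downstream speed = 3.300 m/s.
Drift = 3.300 × 280.488 = 925.610 m (downstream).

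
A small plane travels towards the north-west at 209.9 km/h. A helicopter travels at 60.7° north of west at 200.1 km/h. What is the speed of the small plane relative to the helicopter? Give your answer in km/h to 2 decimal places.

56.83 km/h

Taking east as x and north as y: small plane velocity = (-148.422, 148.422) km/h; helicopter velocity = (-97.925, 174.501) km/h.
Velocity of small plane relative to helicopter = (-148.422, 148.422) − (-97.925, 174.501) = (-50.496, -26.079) km/h.
Magnitude = |(-50.496, -26.079)| = 56.833 km/h.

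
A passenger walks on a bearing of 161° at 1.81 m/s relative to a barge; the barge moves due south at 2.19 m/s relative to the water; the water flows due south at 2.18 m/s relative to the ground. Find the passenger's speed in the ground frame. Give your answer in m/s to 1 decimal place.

In east/north components (m/s): passenger relative to barge = (0.589, -1.711); barge relative to water = (0.000, -2.190); water relative to ground = (0.000, -2.180).
Sum = (0.589, -6.081) m/s.
Speed = |(0.589, -6.081)| = 6.110 m/s.

6.1 m/s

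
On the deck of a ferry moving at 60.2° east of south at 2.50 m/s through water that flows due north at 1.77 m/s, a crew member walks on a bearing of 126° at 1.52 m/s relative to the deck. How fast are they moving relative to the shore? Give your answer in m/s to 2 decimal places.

In east/north components (m/s): crew member relative to ferry = (1.230, -0.893); ferry relative to water = (2.169, -1.242); water relative to ground = (0.000, 1.770).
Sum = (3.399, -0.366) m/s.
Speed = |(3.399, -0.366)| = 3.419 m/s.

3.42 m/s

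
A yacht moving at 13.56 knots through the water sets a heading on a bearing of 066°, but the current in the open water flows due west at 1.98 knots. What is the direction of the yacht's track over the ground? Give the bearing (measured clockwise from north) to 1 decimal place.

Taking east as x and north as y: velocity relative to the water = (12.388, 5.515) knots; the water relative to ground = (-1.980, 0.000) knots.
Velocity relative to ground = (12.388, 5.515) + (-1.980, 0.000) = (10.408, 5.515) knots.
Bearing = atan2(10.41, 5.52) = 62.08° clockwise from north.

062.1°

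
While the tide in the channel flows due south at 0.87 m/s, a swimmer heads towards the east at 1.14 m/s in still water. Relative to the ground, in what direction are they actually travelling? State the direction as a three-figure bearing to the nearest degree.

Taking east as x and north as y: velocity relative to the water = (1.140, 0.000) m/s; the water relative to ground = (0.000, -0.870) m/s.
Velocity relative to ground = (1.140, 0.000) + (0.000, -0.870) = (1.140, -0.870) m/s.
Bearing = atan2(1.14, -0.87) = 127.35° clockwise from north.

127°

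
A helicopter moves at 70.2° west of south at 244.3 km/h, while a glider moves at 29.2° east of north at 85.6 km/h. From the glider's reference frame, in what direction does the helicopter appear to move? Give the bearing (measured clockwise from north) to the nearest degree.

Taking east as x and north as y: helicopter velocity = (-229.857, -82.754) km/h; glider velocity = (41.761, 74.722) km/h.
Velocity of helicopter relative to glider = (-229.857, -82.754) − (41.761, 74.722) = (-271.618, -157.476) km/h.
Bearing = atan2(-271.62, -157.48) = 239.90° clockwise from north.

240°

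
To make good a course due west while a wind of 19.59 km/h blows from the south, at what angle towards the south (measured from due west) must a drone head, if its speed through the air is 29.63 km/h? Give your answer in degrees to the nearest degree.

41°

The wind pushes perpendicular to the desired track; the heading must have a component into the wind equal to 19.59 km/h: 29.63 sin θ = 19.59.
sin θ = 0.6612, so θ = 41.388°.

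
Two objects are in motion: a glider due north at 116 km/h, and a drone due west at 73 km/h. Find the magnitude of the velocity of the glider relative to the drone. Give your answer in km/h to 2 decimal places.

137.06 km/h

Taking east as x and north as y: glider velocity = (0.000, 116.000) km/h; drone velocity = (-73.000, 0.000) km/h.
Velocity of glider relative to drone = (0.000, 116.000) − (-73.000, 0.000) = (73.000, 116.000) km/h.
Magnitude = |(73.000, 116.000)| = 137.058 km/h.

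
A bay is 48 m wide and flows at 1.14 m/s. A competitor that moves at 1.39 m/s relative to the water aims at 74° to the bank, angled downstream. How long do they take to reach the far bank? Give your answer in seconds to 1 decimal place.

The component of the competitor's velocity perpendicular to the bank is 1.39 × sin 74° = 1.336 m/s.
Only the cross-stream component determines the crossing time; the current contributes nothing perpendicular to the bank.
Time = 48 / 1.336 = 35.924 s.

35.9 s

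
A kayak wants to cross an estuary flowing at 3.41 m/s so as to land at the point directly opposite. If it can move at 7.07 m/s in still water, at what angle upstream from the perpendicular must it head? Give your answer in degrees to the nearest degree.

29°

To cancel the current, the upstream component of the kayak's velocity must equal the flow: 7.07 sin θ = 3.41.
sin θ = 3.41 / 7.07 = 0.4823.
θ = arcsin(0.4823) = 28.837°.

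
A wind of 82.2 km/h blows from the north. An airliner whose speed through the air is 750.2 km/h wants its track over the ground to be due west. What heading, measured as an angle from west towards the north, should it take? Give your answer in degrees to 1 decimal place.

The wind pushes perpendicular to the desired track; the heading must have a component into the wind equal to 82.2 km/h: 750.2 sin θ = 82.2.
sin θ = 0.1096, so θ = 6.291°.

6.3°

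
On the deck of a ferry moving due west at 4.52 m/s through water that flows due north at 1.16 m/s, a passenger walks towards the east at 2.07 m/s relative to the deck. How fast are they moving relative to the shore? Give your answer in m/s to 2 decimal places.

2.71 m/s

In east/north components (m/s): passenger relative to ferry = (2.070, 0.000); ferry relative to water = (-4.520, 0.000); water relative to ground = (0.000, 1.160).
Sum = (-2.450, 1.160) m/s.
Speed = |(-2.450, 1.160)| = 2.711 m/s.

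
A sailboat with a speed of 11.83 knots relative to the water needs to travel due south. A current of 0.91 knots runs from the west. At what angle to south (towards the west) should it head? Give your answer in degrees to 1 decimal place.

4.4°

The current pushes perpendicular to the desired track; the heading must have a component into the current equal to 0.91 knots: 11.83 sin θ = 0.91.
sin θ = 0.0769, so θ = 4.412°.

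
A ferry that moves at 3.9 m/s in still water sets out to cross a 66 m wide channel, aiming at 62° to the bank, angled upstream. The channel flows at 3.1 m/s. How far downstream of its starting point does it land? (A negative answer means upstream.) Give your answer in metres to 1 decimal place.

24.3 m

Perpendicular speed = 3.443 m/s; crossing time = 66 / 3.443 = 19.167 s.
Net downstream speed = 1.269 m/s.
Drift = 1.269 × 19.167 = 24.324 m (downstream).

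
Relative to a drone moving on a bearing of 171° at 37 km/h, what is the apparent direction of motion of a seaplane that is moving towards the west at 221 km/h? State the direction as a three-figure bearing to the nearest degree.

Taking east as x and north as y: seaplane velocity = (-221.000, 0.000) km/h; drone velocity = (5.788, -36.544) km/h.
Velocity of seaplane relative to drone = (-221.000, 0.000) − (5.788, -36.544) = (-226.788, 36.544) km/h.
Bearing = atan2(-226.79, 36.54) = 279.15° clockwise from north.

279°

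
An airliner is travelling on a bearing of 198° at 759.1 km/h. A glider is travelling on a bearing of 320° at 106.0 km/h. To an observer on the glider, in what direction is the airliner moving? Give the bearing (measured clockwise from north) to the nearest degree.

Taking east as x and north as y: airliner velocity = (-234.575, -721.947) km/h; glider velocity = (-68.135, 81.201) km/h.
Velocity of airliner relative to glider = (-234.575, -721.947) − (-68.135, 81.201) = (-166.439, -803.148) km/h.
Bearing = atan2(-166.44, -803.15) = 191.71° clockwise from north.

192°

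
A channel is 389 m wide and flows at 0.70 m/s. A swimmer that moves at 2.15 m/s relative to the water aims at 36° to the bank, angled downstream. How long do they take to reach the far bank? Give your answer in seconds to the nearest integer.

The component of the swimmer's velocity perpendicular to the bank is 2.15 × sin 36° = 1.264 m/s.
The current is parallel to the bank, so it does not affect the crossing time.
Time = 389 / 1.264 = 307.817 s.

308 s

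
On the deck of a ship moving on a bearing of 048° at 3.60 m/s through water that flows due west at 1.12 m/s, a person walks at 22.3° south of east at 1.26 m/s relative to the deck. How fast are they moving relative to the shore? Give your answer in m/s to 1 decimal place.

In east/north components (m/s): person relative to ship = (1.166, -0.478); ship relative to water = (2.675, 2.409); water relative to ground = (-1.120, 0.000).
Sum = (2.721, 1.931) m/s.
Speed = |(2.721, 1.931)| = 3.336 m/s.

3.3 m/s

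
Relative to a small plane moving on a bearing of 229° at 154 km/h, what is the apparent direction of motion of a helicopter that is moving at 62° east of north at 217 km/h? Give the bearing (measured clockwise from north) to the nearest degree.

057°

Taking east as x and north as y: helicopter velocity = (191.600, 101.875) km/h; small plane velocity = (-116.225, -101.033) km/h.
Velocity of helicopter relative to small plane = (191.600, 101.875) − (-116.225, -101.033) = (307.825, 202.908) km/h.
Bearing = atan2(307.82, 202.91) = 56.61° clockwise from north.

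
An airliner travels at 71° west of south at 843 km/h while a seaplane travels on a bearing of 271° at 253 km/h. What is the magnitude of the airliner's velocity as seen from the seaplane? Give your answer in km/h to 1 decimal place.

611.4 km/h

Taking east as x and north as y: airliner velocity = (-797.072, -274.454) km/h; seaplane velocity = (-252.961, 4.415) km/h.
Velocity of airliner relative to seaplane = (-797.072, -274.454) − (-252.961, 4.415) = (-544.111, -278.869) km/h.
Magnitude = |(-544.111, -278.869)| = 611.412 km/h.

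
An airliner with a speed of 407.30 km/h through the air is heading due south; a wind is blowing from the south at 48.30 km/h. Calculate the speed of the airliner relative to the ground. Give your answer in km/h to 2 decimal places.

Taking east as x and north as y: velocity relative to the air = (0.000, -407.300) km/h; the air relative to ground = (0.000, 48.300) km/h.
Velocity relative to ground = (0.000, -407.300) + (0.000, 48.300) = (0.000, -359.000) km/h.
Speed = |(0.000, -359.000)| = 359.000 km/h.

359.00 km/h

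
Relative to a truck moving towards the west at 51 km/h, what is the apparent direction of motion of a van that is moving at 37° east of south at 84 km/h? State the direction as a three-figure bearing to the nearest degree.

123°

Taking east as x and north as y: van velocity = (50.552, -67.085) km/h; truck velocity = (-51.000, 0.000) km/h.
Velocity of van relative to truck = (50.552, -67.085) − (-51.000, 0.000) = (101.552, -67.085) km/h.
Bearing = atan2(101.55, -67.09) = 123.45° clockwise from north.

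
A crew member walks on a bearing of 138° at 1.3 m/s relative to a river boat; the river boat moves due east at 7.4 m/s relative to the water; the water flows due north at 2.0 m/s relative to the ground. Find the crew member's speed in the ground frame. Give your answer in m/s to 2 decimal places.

In east/north components (m/s): crew member relative to river boat = (0.870, -0.966); river boat relative to water = (7.400, 0.000); water relative to ground = (0.000, 2.000).
Sum = (8.270, 1.034) m/s.
Speed = |(8.270, 1.034)| = 8.334 m/s.

8.33 m/s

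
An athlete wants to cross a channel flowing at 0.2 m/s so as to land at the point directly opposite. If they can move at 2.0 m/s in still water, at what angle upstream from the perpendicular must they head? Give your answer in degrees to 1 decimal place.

To cancel the current, the upstream component of the athlete's velocity must equal the flow: 2.0 sin θ = 0.2.
sin θ = 0.2 / 2.0 = 0.1000.
θ = arcsin(0.1000) = 5.739°.

5.7°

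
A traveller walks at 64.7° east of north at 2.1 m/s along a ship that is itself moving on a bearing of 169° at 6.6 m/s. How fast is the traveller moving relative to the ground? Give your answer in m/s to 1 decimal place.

Taking east as x and north as y: ship velocity = (1.259, -6.479) m/s; traveller velocity relative to ship = (1.899, 0.897) m/s.
Velocity relative to ground = (1.259, -6.479) + (1.899, 0.897) = (3.158, -5.581) m/s.
Speed = |(3.158, -5.581)| = 6.413 m/s.

6.4 m/s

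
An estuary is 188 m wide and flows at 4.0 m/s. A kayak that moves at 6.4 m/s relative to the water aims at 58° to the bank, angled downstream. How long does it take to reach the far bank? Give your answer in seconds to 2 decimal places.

The component of the kayak's velocity perpendicular to the bank is 6.4 × sin 58° = 5.428 m/s.
Only the cross-stream component determines the crossing time; the current contributes nothing perpendicular to the bank.
Time = 188 / 5.428 = 34.638 s.

34.64 s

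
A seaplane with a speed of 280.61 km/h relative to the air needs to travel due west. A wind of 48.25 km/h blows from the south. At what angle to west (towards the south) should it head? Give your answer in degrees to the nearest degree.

10°

The wind pushes perpendicular to the desired track; the heading must have a component into the wind equal to 48.25 km/h: 280.61 sin θ = 48.25.
sin θ = 0.1719, so θ = 9.901°.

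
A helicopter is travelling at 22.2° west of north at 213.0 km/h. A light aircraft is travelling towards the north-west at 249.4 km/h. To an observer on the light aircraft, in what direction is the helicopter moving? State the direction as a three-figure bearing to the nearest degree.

Taking east as x and north as y: helicopter velocity = (-80.480, 197.210) km/h; light aircraft velocity = (-176.352, 176.352) km/h.
Velocity of helicopter relative to light aircraft = (-80.480, 197.210) − (-176.352, 176.352) = (95.872, 20.858) km/h.
Bearing = atan2(95.87, 20.86) = 77.73° clockwise from north.

078°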